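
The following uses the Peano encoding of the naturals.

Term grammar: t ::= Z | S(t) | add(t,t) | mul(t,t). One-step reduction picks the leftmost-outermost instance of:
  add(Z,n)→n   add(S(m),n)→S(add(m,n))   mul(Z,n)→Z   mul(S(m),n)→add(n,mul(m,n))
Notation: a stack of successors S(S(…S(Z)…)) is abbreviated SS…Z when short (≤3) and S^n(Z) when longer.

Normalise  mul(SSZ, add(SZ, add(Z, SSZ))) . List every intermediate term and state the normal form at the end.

  start: mul(SSZ, add(SZ, add(Z, SSZ)))
  step 1: add(add(SZ, add(Z, SSZ)), mul(SZ, add(SZ, add(Z, SSZ))))
  step 2: add(S(add(Z, add(Z, SSZ))), mul(SZ, add(SZ, add(Z, SSZ))))
  step 3: S(add(add(Z, add(Z, SSZ)), mul(SZ, add(SZ, add(Z, SSZ)))))
  step 4: S(add(add(Z, SSZ), mul(SZ, add(SZ, add(Z, SSZ)))))
  step 5: S(add(SSZ, mul(SZ, add(SZ, add(Z, SSZ)))))
  step 6: S(S(add(SZ, mul(SZ, add(SZ, add(Z, SSZ))))))
  step 7: S(S(S(add(Z, mul(SZ, add(SZ, add(Z, SSZ)))))))
  step 8: S(S(S(mul(SZ, add(SZ, add(Z, SSZ))))))
  step 9: S(S(S(add(add(SZ, add(Z, SSZ)), mul(Z, add(SZ, add(Z, SSZ)))))))
  step 10: S(S(S(add(S(add(Z, add(Z, SSZ))), mul(Z, add(SZ, add(Z, SSZ)))))))
  step 11: S(S(S(S(add(add(Z, add(Z, SSZ)), mul(Z, add(SZ, add(Z, SSZ))))))))
  step 12: S(S(S(S(add(add(Z, SSZ), mul(Z, add(SZ, add(Z, SSZ))))))))
  step 13: S(S(S(S(add(SSZ, mul(Z, add(SZ, add(Z, SSZ))))))))
  step 14: S(S(S(S(S(add(SZ, mul(Z, add(SZ, add(Z, SSZ)))))))))
  step 15: S(S(S(S(S(S(add(Z, mul(Z, add(SZ, add(Z, SSZ))))))))))
  step 16: S(S(S(S(S(S(mul(Z, add(SZ, add(Z, SSZ)))))))))
  step 17: S^6(Z)

Answer: normal form = S^6(Z)  (in 17 steps)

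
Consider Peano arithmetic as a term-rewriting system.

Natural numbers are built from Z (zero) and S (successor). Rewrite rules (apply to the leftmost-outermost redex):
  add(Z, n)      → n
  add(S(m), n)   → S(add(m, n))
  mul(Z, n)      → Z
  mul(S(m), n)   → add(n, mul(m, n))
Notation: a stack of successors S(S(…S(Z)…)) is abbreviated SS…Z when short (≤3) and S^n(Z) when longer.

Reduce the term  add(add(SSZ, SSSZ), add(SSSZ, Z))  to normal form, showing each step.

  start: add(add(SSZ, SSSZ), add(SSSZ, Z))
  step 1: add(S(add(SZ, SSSZ)), add(SSSZ, Z))
  step 2: S(add(add(SZ, SSSZ), add(SSSZ, Z)))
  step 3: S(add(S(add(Z, SSSZ)), add(SSSZ, Z)))
  step 4: S(S(add(add(Z, SSSZ), add(SSSZ, Z))))
  step 5: S(S(add(SSSZ, add(SSSZ, Z))))
  step 6: S(S(S(add(SSZ, add(SSSZ, Z)))))
  step 7: S(S(S(S(add(SZ, add(SSSZ, Z))))))
  step 8: S(S(S(S(S(add(Z, add(SSSZ, Z)))))))
  step 9: S(S(S(S(S(add(SSSZ, Z))))))
  step 10: S(S(S(S(S(S(add(SSZ, Z)))))))
  step 11: S(S(S(S(S(S(S(add(SZ, Z))))))))
  step 12: S(S(S(S(S(S(S(S(add(Z, Z)))))))))
  step 13: S^8(Z)

Answer: normal form = S^8(Z)  (in 13 steps)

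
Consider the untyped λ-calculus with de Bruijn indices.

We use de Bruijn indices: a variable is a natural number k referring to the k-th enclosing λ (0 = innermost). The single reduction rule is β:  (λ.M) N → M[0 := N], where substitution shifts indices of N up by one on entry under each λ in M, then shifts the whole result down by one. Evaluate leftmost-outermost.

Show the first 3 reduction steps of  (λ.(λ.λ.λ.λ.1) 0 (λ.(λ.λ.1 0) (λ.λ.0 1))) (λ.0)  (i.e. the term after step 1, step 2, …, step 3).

Answer: after 3 steps: λ.λ.1

Derivation:
  start: (λ.(λ.λ.λ.λ.1) 0 (λ.(λ.λ.1 0) (λ.λ.0 1))) (λ.0)
  →1  (λ.λ.λ.λ.1) (λ.0) (λ.(λ.λ.1 0) (λ.λ.0 1))
  →2  (λ.λ.λ.1) (λ.(λ.λ.1 0) (λ.λ.0 1))
  →3  λ.λ.1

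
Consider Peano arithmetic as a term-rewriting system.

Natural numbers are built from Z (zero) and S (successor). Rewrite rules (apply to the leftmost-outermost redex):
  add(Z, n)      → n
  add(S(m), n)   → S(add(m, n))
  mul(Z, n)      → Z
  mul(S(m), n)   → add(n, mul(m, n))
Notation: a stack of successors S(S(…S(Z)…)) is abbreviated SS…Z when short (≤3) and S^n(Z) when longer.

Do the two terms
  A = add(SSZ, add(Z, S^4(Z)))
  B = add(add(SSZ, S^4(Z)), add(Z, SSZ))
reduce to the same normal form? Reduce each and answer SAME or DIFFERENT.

Answer: DIFFERENT — A ⇓ S^6(Z), B ⇓ S^8(Z)

Working:
Term A:
  start: add(SSZ, add(Z, S^4(Z)))
  step 1: S(add(SZ, add(Z, S^4(Z))))
  step 2: S(S(add(Z, add(Z, S^4(Z)))))
  step 3: S(S(add(Z, S^4(Z))))
  step 4: S^6(Z)

Term B:
  start: add(add(SSZ, S^4(Z)), add(Z, SSZ))
  step 1: add(S(add(SZ, S^4(Z))), add(Z, SSZ))
  step 2: S(add(add(SZ, S^4(Z)), add(Z, SSZ)))
  step 3: S(add(S(add(Z, S^4(Z))), add(Z, SSZ)))
  step 4: S(S(add(add(Z, S^4(Z)), add(Z, SSZ))))
  step 5: S(S(add(S^4(Z), add(Z, SSZ))))
  step 6: S(S(S(add(SSSZ, add(Z, SSZ)))))
  step 7: S(S(S(S(add(SSZ, add(Z, SSZ))))))
  step 8: S(S(S(S(S(add(SZ, add(Z, SSZ)))))))
  step 9: S(S(S(S(S(S(add(Z, add(Z, SSZ))))))))
  step 10: S(S(S(S(S(S(add(Z, SSZ)))))))
  step 11: S^8(Z)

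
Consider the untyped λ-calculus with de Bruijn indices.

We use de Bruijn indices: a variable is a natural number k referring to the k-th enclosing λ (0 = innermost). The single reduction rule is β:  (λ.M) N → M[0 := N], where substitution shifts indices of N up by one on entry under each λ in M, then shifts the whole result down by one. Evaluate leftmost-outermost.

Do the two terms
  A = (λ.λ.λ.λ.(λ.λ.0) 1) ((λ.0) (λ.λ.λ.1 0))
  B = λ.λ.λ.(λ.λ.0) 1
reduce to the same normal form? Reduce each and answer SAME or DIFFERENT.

Term A:
  start: (λ.λ.λ.λ.(λ.λ.0) 1) ((λ.0) (λ.λ.λ.1 0))
  step 1: λ.λ.λ.(λ.λ.0) 1
  step 2: λ.λ.λ.λ.0

Term B:
  start: λ.λ.λ.(λ.λ.0) 1
  step 1: λ.λ.λ.λ.0

Answer: SAME — A ⇓ λ.λ.λ.λ.0, B ⇓ λ.λ.λ.λ.0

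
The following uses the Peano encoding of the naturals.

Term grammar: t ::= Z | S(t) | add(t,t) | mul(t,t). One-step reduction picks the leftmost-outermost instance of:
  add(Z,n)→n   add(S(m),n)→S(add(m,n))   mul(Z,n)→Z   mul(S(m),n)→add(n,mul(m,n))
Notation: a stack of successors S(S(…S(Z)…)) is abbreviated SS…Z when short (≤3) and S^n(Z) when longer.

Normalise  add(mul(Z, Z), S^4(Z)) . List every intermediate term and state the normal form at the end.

Answer: normal form = S^4(Z)  (in 2 steps)

Working:
  start: add(mul(Z, Z), S^4(Z))
  step 1: add(Z, S^4(Z))
  step 2: S^4(Z)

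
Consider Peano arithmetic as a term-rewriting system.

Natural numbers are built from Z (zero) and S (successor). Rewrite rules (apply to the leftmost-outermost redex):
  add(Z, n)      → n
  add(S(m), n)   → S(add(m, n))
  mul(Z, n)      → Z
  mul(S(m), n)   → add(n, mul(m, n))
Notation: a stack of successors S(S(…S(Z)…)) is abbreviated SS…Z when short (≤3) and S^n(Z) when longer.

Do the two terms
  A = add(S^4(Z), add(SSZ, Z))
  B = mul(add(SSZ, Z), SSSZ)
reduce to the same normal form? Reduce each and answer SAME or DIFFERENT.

Answer: SAME — A ⇓ S^6(Z), B ⇓ S^6(Z)

Reduction:
Term A:
  start: add(S^4(Z), add(SSZ, Z))
  step 1: S(add(SSSZ, add(SSZ, Z)))
  step 2: S(S(add(SSZ, add(SSZ, Z))))
  step 3: S(S(S(add(SZ, add(SSZ, Z)))))
  step 4: S(S(S(S(add(Z, add(SSZ, Z))))))
  step 5: S(S(S(S(add(SSZ, Z)))))
  step 6: S(S(S(S(S(add(SZ, Z))))))
  step 7: S(S(S(S(S(S(add(Z, Z)))))))
  step 8: S^6(Z)

Term B:
  start: mul(add(SSZ, Z), SSSZ)
  step 1: mul(S(add(SZ, Z)), SSSZ)
  step 2: add(SSSZ, mul(add(SZ, Z), SSSZ))
  step 3: S(add(SSZ, mul(add(SZ, Z), SSSZ)))
  step 4: S(S(add(SZ, mul(add(SZ, Z), SSSZ))))
  step 5: S(S(S(add(Z, mul(add(SZ, Z), SSSZ)))))
  step 6: S(S(S(mul(add(SZ, Z), SSSZ))))
  step 7: S(S(S(mul(S(add(Z, Z)), SSSZ))))
  step 8: S(S(S(add(SSSZ, mul(add(Z, Z), SSSZ)))))
  step 9: S(S(S(S(add(SSZ, mul(add(Z, Z), SSSZ))))))
  step 10: S(S(S(S(S(add(SZ, mul(add(Z, Z), SSSZ)))))))
  step 11: S(S(S(S(S(S(add(Z, mul(add(Z, Z), SSSZ))))))))
  step 12: S(S(S(S(S(S(mul(add(Z, Z), SSSZ)))))))
  step 13: S(S(S(S(S(S(mul(Z, SSSZ)))))))
  step 14: S^6(Z)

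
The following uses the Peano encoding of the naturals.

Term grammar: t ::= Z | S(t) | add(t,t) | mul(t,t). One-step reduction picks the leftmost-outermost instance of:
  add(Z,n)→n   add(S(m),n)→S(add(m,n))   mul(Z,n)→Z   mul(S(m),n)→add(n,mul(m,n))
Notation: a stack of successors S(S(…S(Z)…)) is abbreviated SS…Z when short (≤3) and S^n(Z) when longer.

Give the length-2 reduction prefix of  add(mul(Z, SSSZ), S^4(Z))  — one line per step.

  start: add(mul(Z, SSSZ), S^4(Z))
  →1  add(Z, S^4(Z))
  →2  S^4(Z)

Answer: after 2 steps: S^4(Z)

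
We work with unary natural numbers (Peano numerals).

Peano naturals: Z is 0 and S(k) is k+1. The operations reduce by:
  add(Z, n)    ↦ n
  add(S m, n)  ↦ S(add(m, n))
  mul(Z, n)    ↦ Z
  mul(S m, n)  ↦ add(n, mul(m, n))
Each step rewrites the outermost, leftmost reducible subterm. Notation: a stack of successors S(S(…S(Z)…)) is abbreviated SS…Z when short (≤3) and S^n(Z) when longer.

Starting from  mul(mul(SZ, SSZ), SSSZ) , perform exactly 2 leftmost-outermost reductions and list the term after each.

  start: mul(mul(SZ, SSZ), SSSZ)
  →1  mul(add(SSZ, mul(Z, SSZ)), SSSZ)
  →2  mul(S(add(SZ, mul(Z, SSZ))), SSSZ)

Answer: after 2 steps: mul(S(add(SZ, mul(Z, SSZ))), SSSZ)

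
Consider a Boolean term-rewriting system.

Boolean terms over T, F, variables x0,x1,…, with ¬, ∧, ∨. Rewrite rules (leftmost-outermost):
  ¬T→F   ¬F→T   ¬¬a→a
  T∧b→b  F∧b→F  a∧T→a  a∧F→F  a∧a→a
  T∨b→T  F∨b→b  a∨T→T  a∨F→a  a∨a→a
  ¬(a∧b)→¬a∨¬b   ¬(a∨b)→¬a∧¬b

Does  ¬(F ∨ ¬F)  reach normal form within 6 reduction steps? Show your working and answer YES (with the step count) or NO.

  start: ¬(F ∨ ¬F)
  step 1: ¬F ∧ ¬¬F
  step 2: T ∧ ¬¬F
  step 3: ¬¬F
  step 4: F

Answer: YES — reaches normal form F in 4 ≤ 6 steps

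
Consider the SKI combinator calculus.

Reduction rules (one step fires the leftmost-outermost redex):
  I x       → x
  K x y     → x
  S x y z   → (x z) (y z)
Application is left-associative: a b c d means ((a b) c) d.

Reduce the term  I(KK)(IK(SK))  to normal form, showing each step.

  start: I(KK)(IK(SK))
  →1  KK(IK(SK))
  →2  K

Answer: normal form = K  (in 2 steps)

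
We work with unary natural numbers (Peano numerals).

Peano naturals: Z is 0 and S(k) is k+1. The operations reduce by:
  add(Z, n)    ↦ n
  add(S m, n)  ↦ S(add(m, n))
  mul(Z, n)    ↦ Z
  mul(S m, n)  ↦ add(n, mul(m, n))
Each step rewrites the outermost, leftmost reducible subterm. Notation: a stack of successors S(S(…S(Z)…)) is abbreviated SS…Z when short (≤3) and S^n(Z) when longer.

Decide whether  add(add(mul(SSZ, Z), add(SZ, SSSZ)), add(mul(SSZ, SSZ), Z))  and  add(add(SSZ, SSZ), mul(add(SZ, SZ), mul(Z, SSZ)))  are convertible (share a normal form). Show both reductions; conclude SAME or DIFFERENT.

Answer: DIFFERENT — A ⇓ S^8(Z), B ⇓ S^4(Z)

Reduction:
Term A:
  start: add(add(mul(SSZ, Z), add(SZ, SSSZ)), add(mul(SSZ, SSZ), Z))
  step 1: add(add(add(Z, mul(SZ, Z)), add(SZ, SSSZ)), add(mul(SSZ, SSZ), Z))
  step 2: add(add(mul(SZ, Z), add(SZ, SSSZ)), add(mul(SSZ, SSZ), Z))
  step 3: add(add(add(Z, mul(Z, Z)), add(SZ, SSSZ)), add(mul(SSZ, SSZ), Z))
  step 4: add(add(mul(Z, Z), add(SZ, SSSZ)), add(mul(SSZ, SSZ), Z))
  step 5: add(add(Z, add(SZ, SSSZ)), add(mul(SSZ, SSZ), Z))
  step 6: add(add(SZ, SSSZ), add(mul(SSZ, SSZ), Z))
  step 7: add(S(add(Z, SSSZ)), add(mul(SSZ, SSZ), Z))
  step 8: S(add(add(Z, SSSZ), add(mul(SSZ, SSZ), Z)))
  step 9: S(add(SSSZ, add(mul(SSZ, SSZ), Z)))
  step 10: S(S(add(SSZ, add(mul(SSZ, SSZ), Z))))
  step 11: S(S(S(add(SZ, add(mul(SSZ, SSZ), Z)))))
  step 12: S(S(S(S(add(Z, add(mul(SSZ, SSZ), Z))))))
  step 13: S(S(S(S(add(mul(SSZ, SSZ), Z)))))
  step 14: S(S(S(S(add(add(SSZ, mul(SZ, SSZ)), Z)))))
  step 15: S(S(S(S(add(S(add(SZ, mul(SZ, SSZ))), Z)))))
  step 16: S(S(S(S(S(add(add(SZ, mul(SZ, SSZ)), Z))))))
  step 17: S(S(S(S(S(add(S(add(Z, mul(SZ, SSZ))), Z))))))
  step 18: S(S(S(S(S(S(add(add(Z, mul(SZ, SSZ)), Z)))))))
  step 19: S(S(S(S(S(S(add(mul(SZ, SSZ), Z)))))))
  step 20: S(S(S(S(S(S(add(add(SSZ, mul(Z, SSZ)), Z)))))))
  step 21: S(S(S(S(S(S(add(S(add(SZ, mul(Z, SSZ))), Z)))))))
  step 22: S(S(S(S(S(S(S(add(add(SZ, mul(Z, SSZ)), Z))))))))
  step 23: S(S(S(S(S(S(S(add(S(add(Z, mul(Z, SSZ))), Z))))))))
  step 24: S(S(S(S(S(S(S(S(add(add(Z, mul(Z, SSZ)), Z)))))))))
  step 25: S(S(S(S(S(S(S(S(add(mul(Z, SSZ), Z)))))))))
  step 26: S(S(S(S(S(S(S(S(add(Z, Z)))))))))
  step 27: S^8(Z)

Term B:
  start: add(add(SSZ, SSZ), mul(add(SZ, SZ), mul(Z, SSZ)))
  step 1: add(S(add(SZ, SSZ)), mul(add(SZ, SZ), mul(Z, SSZ)))
  step 2: S(add(add(SZ, SSZ), mul(add(SZ, SZ), mul(Z, SSZ))))
  step 3: S(add(S(add(Z, SSZ)), mul(add(SZ, SZ), mul(Z, SSZ))))
  step 4: S(S(add(add(Z, SSZ), mul(add(SZ, SZ), mul(Z, SSZ)))))
  step 5: S(S(add(SSZ, mul(add(SZ, SZ), mul(Z, SSZ)))))
  step 6: S(S(S(add(SZ, mul(add(SZ, SZ), mul(Z, SSZ))))))
  step 7: S(S(S(S(add(Z, mul(add(SZ, SZ), mul(Z, SSZ)))))))
  step 8: S(S(S(S(mul(add(SZ, SZ), mul(Z, SSZ))))))
  step 9: S(S(S(S(mul(S(add(Z, SZ)), mul(Z, SSZ))))))
  step 10: S(S(S(S(add(mul(Z, SSZ), mul(add(Z, SZ), mul(Z, SSZ)))))))
  step 11: S(S(S(S(add(Z, mul(add(Z, SZ), mul(Z, SSZ)))))))
  step 12: S(S(S(S(mul(add(Z, SZ), mul(Z, SSZ))))))
  step 13: S(S(S(S(mul(SZ, mul(Z, SSZ))))))
  step 14: S(S(S(S(add(mul(Z, SSZ), mul(Z, mul(Z, SSZ)))))))
  step 15: S(S(S(S(add(Z, mul(Z, mul(Z, SSZ)))))))
  step 16: S(S(S(S(mul(Z, mul(Z, SSZ))))))
  step 17: S^4(Z)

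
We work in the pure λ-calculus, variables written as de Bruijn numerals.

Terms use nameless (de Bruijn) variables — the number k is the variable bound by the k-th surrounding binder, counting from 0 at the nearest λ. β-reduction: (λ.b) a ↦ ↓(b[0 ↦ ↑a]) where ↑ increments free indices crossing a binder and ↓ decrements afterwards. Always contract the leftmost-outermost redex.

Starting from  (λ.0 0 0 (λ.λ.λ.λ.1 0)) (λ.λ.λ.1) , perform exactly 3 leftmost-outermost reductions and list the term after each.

  start: (λ.0 0 0 (λ.λ.λ.λ.1 0)) (λ.λ.λ.1)
  [1] (λ.λ.λ.1) (λ.λ.λ.1) (λ.λ.λ.1) (λ.λ.λ.λ.1 0)
  [2] (λ.λ.1) (λ.λ.λ.1) (λ.λ.λ.λ.1 0)
  [3] (λ.λ.λ.λ.1) (λ.λ.λ.λ.1 0)

Answer: after 3 steps: (λ.λ.λ.λ.1) (λ.λ.λ.λ.1 0)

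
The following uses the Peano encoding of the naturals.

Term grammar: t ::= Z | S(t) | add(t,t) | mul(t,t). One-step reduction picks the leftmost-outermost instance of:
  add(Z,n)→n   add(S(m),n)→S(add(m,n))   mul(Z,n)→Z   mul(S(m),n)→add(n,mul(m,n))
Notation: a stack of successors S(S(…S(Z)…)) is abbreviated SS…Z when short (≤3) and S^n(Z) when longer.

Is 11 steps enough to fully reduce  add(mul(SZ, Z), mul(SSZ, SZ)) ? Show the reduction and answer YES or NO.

Answer: YES — reaches normal form SSZ in 11 ≤ 11 steps

Reduction:
  start: add(mul(SZ, Z), mul(SSZ, SZ))
  [1] add(add(Z, mul(Z, Z)), mul(SSZ, SZ))
  [2] add(mul(Z, Z), mul(SSZ, SZ))
  [3] add(Z, mul(SSZ, SZ))
  [4] mul(SSZ, SZ)
  [5] add(SZ, mul(SZ, SZ))
  [6] S(add(Z, mul(SZ, SZ)))
  [7] S(mul(SZ, SZ))
  [8] S(add(SZ, mul(Z, SZ)))
  [9] S(S(add(Z, mul(Z, SZ))))
  [10] S(S(mul(Z, SZ)))
  [11] SSZ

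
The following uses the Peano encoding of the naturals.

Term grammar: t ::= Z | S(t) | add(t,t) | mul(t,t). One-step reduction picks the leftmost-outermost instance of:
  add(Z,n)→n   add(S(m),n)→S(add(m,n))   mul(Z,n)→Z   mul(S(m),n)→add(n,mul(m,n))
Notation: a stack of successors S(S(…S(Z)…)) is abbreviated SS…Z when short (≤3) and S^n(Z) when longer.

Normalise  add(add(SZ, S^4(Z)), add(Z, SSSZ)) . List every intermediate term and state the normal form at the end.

  start: add(add(SZ, S^4(Z)), add(Z, SSSZ))
  step 1: add(S(add(Z, S^4(Z))), add(Z, SSSZ))
  step 2: S(add(add(Z, S^4(Z)), add(Z, SSSZ)))
  step 3: S(add(S^4(Z), add(Z, SSSZ)))
  step 4: S(S(add(SSSZ, add(Z, SSSZ))))
  step 5: S(S(S(add(SSZ, add(Z, SSSZ)))))
  step 6: S(S(S(S(add(SZ, add(Z, SSSZ))))))
  step 7: S(S(S(S(S(add(Z, add(Z, SSSZ)))))))
  step 8: S(S(S(S(S(add(Z, SSSZ))))))
  step 9: S^8(Z)

Answer: normal form = S^8(Z)  (in 9 steps)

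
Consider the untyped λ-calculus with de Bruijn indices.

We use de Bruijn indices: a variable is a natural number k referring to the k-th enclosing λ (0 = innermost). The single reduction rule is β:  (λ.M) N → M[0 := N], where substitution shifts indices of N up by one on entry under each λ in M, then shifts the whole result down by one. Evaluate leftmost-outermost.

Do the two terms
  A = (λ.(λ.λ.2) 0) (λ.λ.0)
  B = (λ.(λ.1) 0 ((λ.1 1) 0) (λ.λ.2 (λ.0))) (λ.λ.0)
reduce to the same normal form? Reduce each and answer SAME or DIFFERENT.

Answer: SAME — A ⇓ λ.λ.λ.0, B ⇓ λ.λ.λ.0

Reduction:
Term A:
  start: (λ.(λ.λ.2) 0) (λ.λ.0)
  →1  (λ.λ.λ.λ.0) (λ.λ.0)
  →2  λ.λ.λ.0

Term B:
  start: (λ.(λ.1) 0 ((λ.1 1) 0) (λ.λ.2 (λ.0))) (λ.λ.0)
  →1  (λ.λ.λ.0) (λ.λ.0) ((λ.(λ.λ.0) (λ.λ.0)) (λ.λ.0)) (λ.λ.(λ.λ.0) (λ.0))
  →2  (λ.λ.0) ((λ.(λ.λ.0) (λ.λ.0)) (λ.λ.0)) (λ.λ.(λ.λ.0) (λ.0))
  →3  (λ.0) (λ.λ.(λ.λ.0) (λ.0))
  →4  λ.λ.(λ.λ.0) (λ.0)
  →5  λ.λ.λ.0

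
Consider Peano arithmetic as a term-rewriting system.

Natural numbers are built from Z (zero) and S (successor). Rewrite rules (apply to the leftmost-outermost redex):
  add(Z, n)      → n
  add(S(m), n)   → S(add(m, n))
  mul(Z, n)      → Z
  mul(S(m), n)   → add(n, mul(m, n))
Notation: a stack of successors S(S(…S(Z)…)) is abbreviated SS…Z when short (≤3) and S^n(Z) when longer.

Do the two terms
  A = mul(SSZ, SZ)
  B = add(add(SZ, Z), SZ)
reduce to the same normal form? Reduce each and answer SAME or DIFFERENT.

Answer: SAME — A ⇓ SSZ, B ⇓ SSZ

Working:
Term A:
  start: mul(SSZ, SZ)
  →1  add(SZ, mul(SZ, SZ))
  →2  S(add(Z, mul(SZ, SZ)))
  →3  S(mul(SZ, SZ))
  →4  S(add(SZ, mul(Z, SZ)))
  →5  S(S(add(Z, mul(Z, SZ))))
  →6  S(S(mul(Z, SZ)))
  →7  SSZ

Term B:
  start: add(add(SZ, Z), SZ)
  →1  add(S(add(Z, Z)), SZ)
  →2  S(add(add(Z, Z), SZ))
  →3  S(add(Z, SZ))
  →4  SSZ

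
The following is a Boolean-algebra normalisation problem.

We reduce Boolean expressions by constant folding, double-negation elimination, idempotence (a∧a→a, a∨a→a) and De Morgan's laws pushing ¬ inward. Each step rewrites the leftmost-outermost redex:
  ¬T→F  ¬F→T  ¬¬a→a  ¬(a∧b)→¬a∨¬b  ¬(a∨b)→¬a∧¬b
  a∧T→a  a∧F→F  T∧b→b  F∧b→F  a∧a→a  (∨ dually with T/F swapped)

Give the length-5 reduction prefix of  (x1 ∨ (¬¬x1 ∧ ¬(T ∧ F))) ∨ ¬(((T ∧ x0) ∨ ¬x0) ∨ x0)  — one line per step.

  start: (x1 ∨ (¬¬x1 ∧ ¬(T ∧ F))) ∨ ¬(((T ∧ x0) ∨ ¬x0) ∨ x0)
  [1] (x1 ∨ (x1 ∧ ¬(T ∧ F))) ∨ ¬(((T ∧ x0) ∨ ¬x0) ∨ x0)
  [2] (x1 ∨ (x1 ∧ (¬T ∨ ¬F))) ∨ ¬(((T ∧ x0) ∨ ¬x0) ∨ x0)
  [3] (x1 ∨ (x1 ∧ (F ∨ ¬F))) ∨ ¬(((T ∧ x0) ∨ ¬x0) ∨ x0)
  [4] (x1 ∨ (x1 ∧ ¬F)) ∨ ¬(((T ∧ x0) ∨ ¬x0) ∨ x0)
  [5] (x1 ∨ (x1 ∧ T)) ∨ ¬(((T ∧ x0) ∨ ¬x0) ∨ x0)

Answer: after 5 steps: (x1 ∨ (x1 ∧ T)) ∨ ¬(((T ∧ x0) ∨ ¬x0) ∨ x0)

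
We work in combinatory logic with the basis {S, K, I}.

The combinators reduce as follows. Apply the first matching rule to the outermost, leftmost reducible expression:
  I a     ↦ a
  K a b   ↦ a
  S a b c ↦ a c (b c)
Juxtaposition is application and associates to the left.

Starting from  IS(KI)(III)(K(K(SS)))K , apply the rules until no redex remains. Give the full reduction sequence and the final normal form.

Answer: normal form = K(SS)  (in 8 steps)

Reduction:
  start: IS(KI)(III)(K(K(SS)))K
  step 1: S(KI)(III)(K(K(SS)))K
  step 2: KI(K(K(SS)))(III(K(K(SS))))K
  step 3: I(III(K(K(SS))))K
  step 4: III(K(K(SS)))K
  step 5: II(K(K(SS)))K
  step 6: I(K(K(SS)))K
  step 7: K(K(SS))K
  step 8: K(SS)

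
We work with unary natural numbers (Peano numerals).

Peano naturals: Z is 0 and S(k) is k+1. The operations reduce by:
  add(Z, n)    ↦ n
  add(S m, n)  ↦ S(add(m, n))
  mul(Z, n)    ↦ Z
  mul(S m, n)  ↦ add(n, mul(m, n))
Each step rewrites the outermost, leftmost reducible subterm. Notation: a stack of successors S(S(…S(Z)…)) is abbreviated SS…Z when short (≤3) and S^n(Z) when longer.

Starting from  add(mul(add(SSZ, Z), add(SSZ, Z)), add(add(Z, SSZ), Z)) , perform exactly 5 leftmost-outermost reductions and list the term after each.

  start: add(mul(add(SSZ, Z), add(SSZ, Z)), add(add(Z, SSZ), Z))
  step 1: add(mul(S(add(SZ, Z)), add(SSZ, Z)), add(add(Z, SSZ), Z))
  step 2: add(add(add(SSZ, Z), mul(add(SZ, Z), add(SSZ, Z))), add(add(Z, SSZ), Z))
  step 3: add(add(S(add(SZ, Z)), mul(add(SZ, Z), add(SSZ, Z))), add(add(Z, SSZ), Z))
  step 4: add(S(add(add(SZ, Z), mul(add(SZ, Z), add(SSZ, Z)))), add(add(Z, SSZ), Z))
  step 5: S(add(add(add(SZ, Z), mul(add(SZ, Z), add(SSZ, Z))), add(add(Z, SSZ), Z)))

Answer: after 5 steps: S(add(add(add(SZ, Z), mul(add(SZ, Z), add(SSZ, Z))), add(add(Z, SSZ), Z)))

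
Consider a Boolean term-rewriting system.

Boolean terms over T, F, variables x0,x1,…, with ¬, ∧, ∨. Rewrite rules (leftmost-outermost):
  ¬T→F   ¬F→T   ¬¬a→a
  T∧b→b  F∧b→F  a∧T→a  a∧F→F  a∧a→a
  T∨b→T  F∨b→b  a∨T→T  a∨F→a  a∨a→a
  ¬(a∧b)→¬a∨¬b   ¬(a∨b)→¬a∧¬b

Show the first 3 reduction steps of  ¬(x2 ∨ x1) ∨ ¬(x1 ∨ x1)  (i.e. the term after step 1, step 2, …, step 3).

Answer: after 3 steps: (¬x2 ∧ ¬x1) ∨ ¬x1

Working:
  start: ¬(x2 ∨ x1) ∨ ¬(x1 ∨ x1)
  →1  (¬x2 ∧ ¬x1) ∨ ¬(x1 ∨ x1)
  →2  (¬x2 ∧ ¬x1) ∨ (¬x1 ∧ ¬x1)
  →3  (¬x2 ∧ ¬x1) ∨ ¬x1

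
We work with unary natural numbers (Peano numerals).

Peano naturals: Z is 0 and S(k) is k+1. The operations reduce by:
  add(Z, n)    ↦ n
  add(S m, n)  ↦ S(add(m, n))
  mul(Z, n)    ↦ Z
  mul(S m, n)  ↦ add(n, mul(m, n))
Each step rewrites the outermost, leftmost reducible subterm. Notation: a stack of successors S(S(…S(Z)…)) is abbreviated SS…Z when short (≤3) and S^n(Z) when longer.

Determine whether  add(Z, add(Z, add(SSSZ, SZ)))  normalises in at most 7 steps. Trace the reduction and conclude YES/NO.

Answer: YES — reaches normal form S^4(Z) in 6 ≤ 7 steps

Derivation:
  start: add(Z, add(Z, add(SSSZ, SZ)))
  step 1: add(Z, add(SSSZ, SZ))
  step 2: add(SSSZ, SZ)
  step 3: S(add(SSZ, SZ))
  step 4: S(S(add(SZ, SZ)))
  step 5: S(S(S(add(Z, SZ))))
  step 6: S^4(Z)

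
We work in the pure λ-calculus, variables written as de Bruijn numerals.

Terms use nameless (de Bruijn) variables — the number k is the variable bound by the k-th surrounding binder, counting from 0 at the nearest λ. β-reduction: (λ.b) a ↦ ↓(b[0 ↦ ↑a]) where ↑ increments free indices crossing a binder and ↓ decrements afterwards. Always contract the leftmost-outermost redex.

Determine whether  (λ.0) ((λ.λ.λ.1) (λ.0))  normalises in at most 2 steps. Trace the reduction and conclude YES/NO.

  start: (λ.0) ((λ.λ.λ.1) (λ.0))
  →1  (λ.λ.λ.1) (λ.0)
  →2  λ.λ.1

Answer: YES — reaches normal form λ.λ.1 in 2 ≤ 2 steps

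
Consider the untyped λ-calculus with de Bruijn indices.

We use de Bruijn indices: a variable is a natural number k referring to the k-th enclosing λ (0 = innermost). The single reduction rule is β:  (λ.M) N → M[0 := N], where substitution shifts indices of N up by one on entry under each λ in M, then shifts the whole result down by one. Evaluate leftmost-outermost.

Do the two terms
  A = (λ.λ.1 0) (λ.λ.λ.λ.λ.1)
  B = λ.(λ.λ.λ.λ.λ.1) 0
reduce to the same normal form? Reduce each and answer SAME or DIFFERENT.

Term A:
  start: (λ.λ.1 0) (λ.λ.λ.λ.λ.1)
  →1  λ.(λ.λ.λ.λ.λ.1) 0
  →2  λ.λ.λ.λ.λ.1

Term B:
  start: λ.(λ.λ.λ.λ.λ.1) 0
  →1  λ.λ.λ.λ.λ.1

Answer: SAME — A ⇓ λ.λ.λ.λ.λ.1, B ⇓ λ.λ.λ.λ.λ.1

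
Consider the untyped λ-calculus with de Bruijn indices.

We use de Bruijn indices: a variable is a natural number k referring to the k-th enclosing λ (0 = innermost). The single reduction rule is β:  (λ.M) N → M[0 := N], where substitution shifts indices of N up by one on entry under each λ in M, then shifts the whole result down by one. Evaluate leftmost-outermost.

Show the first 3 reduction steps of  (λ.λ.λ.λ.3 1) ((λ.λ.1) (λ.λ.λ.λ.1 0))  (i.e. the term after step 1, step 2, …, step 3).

  start: (λ.λ.λ.λ.3 1) ((λ.λ.1) (λ.λ.λ.λ.1 0))
  [1] λ.λ.λ.(λ.λ.1) (λ.λ.λ.λ.1 0) 1
  [2] λ.λ.λ.(λ.λ.λ.λ.λ.1 0) 1
  [3] λ.λ.λ.λ.λ.λ.λ.1 0

Answer: after 3 steps: λ.λ.λ.λ.λ.λ.λ.1 0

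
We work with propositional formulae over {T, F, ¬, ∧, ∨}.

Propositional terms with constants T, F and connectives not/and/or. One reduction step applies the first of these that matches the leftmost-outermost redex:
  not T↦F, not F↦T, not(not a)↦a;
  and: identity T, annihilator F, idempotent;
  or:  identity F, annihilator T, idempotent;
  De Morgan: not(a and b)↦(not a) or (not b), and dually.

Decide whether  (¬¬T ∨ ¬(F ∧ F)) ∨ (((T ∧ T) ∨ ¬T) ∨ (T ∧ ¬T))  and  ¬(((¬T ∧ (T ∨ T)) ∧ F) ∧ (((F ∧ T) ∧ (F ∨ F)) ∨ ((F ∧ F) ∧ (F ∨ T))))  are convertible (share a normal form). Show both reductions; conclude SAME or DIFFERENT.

Term A:
  start: (¬¬T ∨ ¬(F ∧ F)) ∨ (((T ∧ T) ∨ ¬T) ∨ (T ∧ ¬T))
  →1  (T ∨ ¬(F ∧ F)) ∨ (((T ∧ T) ∨ ¬T) ∨ (T ∧ ¬T))
  →2  T ∨ (((T ∧ T) ∨ ¬T) ∨ (T ∧ ¬T))
  →3  T

Term B:
  start: ¬(((¬T ∧ (T ∨ T)) ∧ F) ∧ (((F ∧ T) ∧ (F ∨ F)) ∨ ((F ∧ F) ∧ (F ∨ T))))
  →1  ¬((¬T ∧ (T ∨ T)) ∧ F) ∨ ¬(((F ∧ T) ∧ (F ∨ F)) ∨ ((F ∧ F) ∧ (F ∨ T)))
  →2  (¬(¬T ∧ (T ∨ T)) ∨ ¬F) ∨ ¬(((F ∧ T) ∧ (F ∨ F)) ∨ ((F ∧ F) ∧ (F ∨ T)))
  →3  ((¬¬T ∨ ¬(T ∨ T)) ∨ ¬F) ∨ ¬(((F ∧ T) ∧ (F ∨ F)) ∨ ((F ∧ F) ∧ (F ∨ T)))
  →4  ((T ∨ ¬(T ∨ T)) ∨ ¬F) ∨ ¬(((F ∧ T) ∧ (F ∨ F)) ∨ ((F ∧ F) ∧ (F ∨ T)))
  →5  (T ∨ ¬F) ∨ ¬(((F ∧ T) ∧ (F ∨ F)) ∨ ((F ∧ F) ∧ (F ∨ T)))
  →6  T ∨ ¬(((F ∧ T) ∧ (F ∨ F)) ∨ ((F ∧ F) ∧ (F ∨ T)))
  →7  T

Answer: SAME — A ⇓ T, B ⇓ T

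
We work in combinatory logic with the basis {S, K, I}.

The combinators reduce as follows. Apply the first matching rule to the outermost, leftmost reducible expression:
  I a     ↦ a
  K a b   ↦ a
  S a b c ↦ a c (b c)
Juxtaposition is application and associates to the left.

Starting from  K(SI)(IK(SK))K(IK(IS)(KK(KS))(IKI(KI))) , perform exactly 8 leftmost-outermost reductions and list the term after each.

Answer: after 8 steps: SI(K(IK(IS)(KK(KS))(IKI(KI))))

Working:
  start: K(SI)(IK(SK))K(IK(IS)(KK(KS))(IKI(KI)))
  [1] SIK(IK(IS)(KK(KS))(IKI(KI)))
  [2] I(IK(IS)(KK(KS))(IKI(KI)))(K(IK(IS)(KK(KS))(IKI(KI))))
  [3] IK(IS)(KK(KS))(IKI(KI))(K(IK(IS)(KK(KS))(IKI(KI))))
  [4] K(IS)(KK(KS))(IKI(KI))(K(IK(IS)(KK(KS))(IKI(KI))))
  [5] IS(IKI(KI))(K(IK(IS)(KK(KS))(IKI(KI))))
  [6] S(IKI(KI))(K(IK(IS)(KK(KS))(IKI(KI))))
  [7] S(KI(KI))(K(IK(IS)(KK(KS))(IKI(KI))))
  [8] SI(K(IK(IS)(KK(KS))(IKI(KI))))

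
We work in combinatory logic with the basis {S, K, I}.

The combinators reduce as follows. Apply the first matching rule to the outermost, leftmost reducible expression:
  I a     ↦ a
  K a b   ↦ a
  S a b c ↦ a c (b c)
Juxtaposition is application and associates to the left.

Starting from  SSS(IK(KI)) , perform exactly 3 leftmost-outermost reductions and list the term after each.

Answer: after 3 steps: S(K(KI))(S(K(KI)))

Working:
  start: SSS(IK(KI))
  step 1: S(IK(KI))(S(IK(KI)))
  step 2: S(K(KI))(S(IK(KI)))
  step 3: S(K(KI))(S(K(KI)))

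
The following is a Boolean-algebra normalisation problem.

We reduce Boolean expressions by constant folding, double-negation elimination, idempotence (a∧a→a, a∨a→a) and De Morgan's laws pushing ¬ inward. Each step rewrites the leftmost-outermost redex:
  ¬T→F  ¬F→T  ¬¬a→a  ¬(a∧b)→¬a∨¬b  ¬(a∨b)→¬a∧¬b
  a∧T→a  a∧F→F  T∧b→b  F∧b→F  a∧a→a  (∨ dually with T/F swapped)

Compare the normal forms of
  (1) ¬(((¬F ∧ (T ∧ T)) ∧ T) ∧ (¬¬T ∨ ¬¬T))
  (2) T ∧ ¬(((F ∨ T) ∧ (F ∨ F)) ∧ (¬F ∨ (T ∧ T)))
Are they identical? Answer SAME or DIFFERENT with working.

Term A:
  start: ¬(((¬F ∧ (T ∧ T)) ∧ T) ∧ (¬¬T ∨ ¬¬T))
  →1  ¬((¬F ∧ (T ∧ T)) ∧ T) ∨ ¬(¬¬T ∨ ¬¬T)
  →2  (¬(¬F ∧ (T ∧ T)) ∨ ¬T) ∨ ¬(¬¬T ∨ ¬¬T)
  →3  ((¬¬F ∨ ¬(T ∧ T)) ∨ ¬T) ∨ ¬(¬¬T ∨ ¬¬T)
  →4  ((F ∨ ¬(T ∧ T)) ∨ ¬T) ∨ ¬(¬¬T ∨ ¬¬T)
  →5  (¬(T ∧ T) ∨ ¬T) ∨ ¬(¬¬T ∨ ¬¬T)
  →6  ((¬T ∨ ¬T) ∨ ¬T) ∨ ¬(¬¬T ∨ ¬¬T)
  →7  (¬T ∨ ¬T) ∨ ¬(¬¬T ∨ ¬¬T)
  →8  ¬T ∨ ¬(¬¬T ∨ ¬¬T)
  →9  F ∨ ¬(¬¬T ∨ ¬¬T)
  →10  ¬(¬¬T ∨ ¬¬T)
  →11  ¬¬¬T ∧ ¬¬¬T
  →12  ¬¬¬T
  →13  ¬T
  →14  F

Term B:
  start: T ∧ ¬(((F ∨ T) ∧ (F ∨ F)) ∧ (¬F ∨ (T ∧ T)))
  →1  ¬(((F ∨ T) ∧ (F ∨ F)) ∧ (¬F ∨ (T ∧ T)))
  →2  ¬((F ∨ T) ∧ (F ∨ F)) ∨ ¬(¬F ∨ (T ∧ T))
  →3  (¬(F ∨ T) ∨ ¬(F ∨ F)) ∨ ¬(¬F ∨ (T ∧ T))
  →4  ((¬F ∧ ¬T) ∨ ¬(F ∨ F)) ∨ ¬(¬F ∨ (T ∧ T))
  →5  ((T ∧ ¬T) ∨ ¬(F ∨ F)) ∨ ¬(¬F ∨ (T ∧ T))
  →6  (¬T ∨ ¬(F ∨ F)) ∨ ¬(¬F ∨ (T ∧ T))
  →7  (F ∨ ¬(F ∨ F)) ∨ ¬(¬F ∨ (T ∧ T))
  →8  ¬(F ∨ F) ∨ ¬(¬F ∨ (T ∧ T))
  →9  (¬F ∧ ¬F) ∨ ¬(¬F ∨ (T ∧ T))
  →10  ¬F ∨ ¬(¬F ∨ (T ∧ T))
  →11  T ∨ ¬(¬F ∨ (T ∧ T))
  →12  T

Answer: DIFFERENT — A ⇓ F, B ⇓ T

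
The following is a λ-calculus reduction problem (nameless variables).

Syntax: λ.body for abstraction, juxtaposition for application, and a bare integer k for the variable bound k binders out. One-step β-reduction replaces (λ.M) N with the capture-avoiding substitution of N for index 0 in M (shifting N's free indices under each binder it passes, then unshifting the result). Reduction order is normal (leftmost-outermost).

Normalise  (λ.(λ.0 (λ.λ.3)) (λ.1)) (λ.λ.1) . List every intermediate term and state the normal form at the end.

  start: (λ.(λ.0 (λ.λ.3)) (λ.1)) (λ.λ.1)
  [1] (λ.0 (λ.λ.λ.λ.1)) (λ.λ.λ.1)
  [2] (λ.λ.λ.1) (λ.λ.λ.λ.1)
  [3] λ.λ.1

Answer: normal form = λ.λ.1  (in 3 steps)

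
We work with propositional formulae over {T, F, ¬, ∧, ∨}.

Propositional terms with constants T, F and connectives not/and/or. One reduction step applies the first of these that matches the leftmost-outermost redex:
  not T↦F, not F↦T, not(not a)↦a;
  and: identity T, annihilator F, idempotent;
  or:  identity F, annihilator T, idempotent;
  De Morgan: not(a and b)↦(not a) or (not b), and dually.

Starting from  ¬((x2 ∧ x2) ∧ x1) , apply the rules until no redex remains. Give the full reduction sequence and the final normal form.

  start: ¬((x2 ∧ x2) ∧ x1)
  →1  ¬(x2 ∧ x2) ∨ ¬x1
  →2  (¬x2 ∨ ¬x2) ∨ ¬x1
  →3  ¬x2 ∨ ¬x1

Answer: normal form = ¬x2 ∨ ¬x1  (in 3 steps)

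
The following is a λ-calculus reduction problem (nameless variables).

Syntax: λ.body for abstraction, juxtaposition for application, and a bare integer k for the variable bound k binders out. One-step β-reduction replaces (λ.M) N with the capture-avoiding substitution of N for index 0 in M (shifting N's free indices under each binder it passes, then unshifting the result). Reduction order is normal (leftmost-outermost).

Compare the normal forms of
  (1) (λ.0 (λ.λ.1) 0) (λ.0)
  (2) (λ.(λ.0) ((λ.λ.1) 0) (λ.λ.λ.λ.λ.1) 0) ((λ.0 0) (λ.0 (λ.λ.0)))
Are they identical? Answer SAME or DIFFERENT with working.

Term A:
  start: (λ.0 (λ.λ.1) 0) (λ.0)
  [1] (λ.0) (λ.λ.1) (λ.0)
  [2] (λ.λ.1) (λ.0)
  [3] λ.λ.0

Term B:
  start: (λ.(λ.0) ((λ.λ.1) 0) (λ.λ.λ.λ.λ.1) 0) ((λ.0 0) (λ.0 (λ.λ.0)))
  [1] (λ.0) ((λ.λ.1) ((λ.0 0) (λ.0 (λ.λ.0)))) (λ.λ.λ.λ.λ.1) ((λ.0 0) (λ.0 (λ.λ.0)))
  [2] (λ.λ.1) ((λ.0 0) (λ.0 (λ.λ.0))) (λ.λ.λ.λ.λ.1) ((λ.0 0) (λ.0 (λ.λ.0)))
  [3] (λ.(λ.0 0) (λ.0 (λ.λ.0))) (λ.λ.λ.λ.λ.1) ((λ.0 0) (λ.0 (λ.λ.0)))
  [4] (λ.0 0) (λ.0 (λ.λ.0)) ((λ.0 0) (λ.0 (λ.λ.0)))
  [5] (λ.0 (λ.λ.0)) (λ.0 (λ.λ.0)) ((λ.0 0) (λ.0 (λ.λ.0)))
  [6] (λ.0 (λ.λ.0)) (λ.λ.0) ((λ.0 0) (λ.0 (λ.λ.0)))
  [7] (λ.λ.0) (λ.λ.0) ((λ.0 0) (λ.0 (λ.λ.0)))
  [8] (λ.0) ((λ.0 0) (λ.0 (λ.λ.0)))
  [9] (λ.0 0) (λ.0 (λ.λ.0))
  [10] (λ.0 (λ.λ.0)) (λ.0 (λ.λ.0))
  [11] (λ.0 (λ.λ.0)) (λ.λ.0)
  [12] (λ.λ.0) (λ.λ.0)
  [13] λ.0

Answer: DIFFERENT — A ⇓ λ.λ.0, B ⇓ λ.0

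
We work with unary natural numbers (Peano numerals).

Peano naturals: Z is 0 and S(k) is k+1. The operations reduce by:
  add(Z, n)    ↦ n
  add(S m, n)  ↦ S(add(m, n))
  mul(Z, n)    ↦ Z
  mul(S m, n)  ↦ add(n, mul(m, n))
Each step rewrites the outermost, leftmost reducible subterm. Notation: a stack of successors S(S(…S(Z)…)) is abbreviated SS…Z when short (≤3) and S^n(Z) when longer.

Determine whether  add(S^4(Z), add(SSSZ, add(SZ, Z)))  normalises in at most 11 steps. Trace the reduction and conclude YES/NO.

Answer: YES — reaches normal form S^8(Z) in 11 ≤ 11 steps

Derivation:
  start: add(S^4(Z), add(SSSZ, add(SZ, Z)))
  [1] S(add(SSSZ, add(SSSZ, add(SZ, Z))))
  [2] S(S(add(SSZ, add(SSSZ, add(SZ, Z)))))
  [3] S(S(S(add(SZ, add(SSSZ, add(SZ, Z))))))
  [4] S(S(S(S(add(Z, add(SSSZ, add(SZ, Z)))))))
  [5] S(S(S(S(add(SSSZ, add(SZ, Z))))))
  [6] S(S(S(S(S(add(SSZ, add(SZ, Z)))))))
  [7] S(S(S(S(S(S(add(SZ, add(SZ, Z))))))))
  [8] S(S(S(S(S(S(S(add(Z, add(SZ, Z)))))))))
  [9] S(S(S(S(S(S(S(add(SZ, Z))))))))
  [10] S(S(S(S(S(S(S(S(add(Z, Z)))))))))
  [11] S^8(Z)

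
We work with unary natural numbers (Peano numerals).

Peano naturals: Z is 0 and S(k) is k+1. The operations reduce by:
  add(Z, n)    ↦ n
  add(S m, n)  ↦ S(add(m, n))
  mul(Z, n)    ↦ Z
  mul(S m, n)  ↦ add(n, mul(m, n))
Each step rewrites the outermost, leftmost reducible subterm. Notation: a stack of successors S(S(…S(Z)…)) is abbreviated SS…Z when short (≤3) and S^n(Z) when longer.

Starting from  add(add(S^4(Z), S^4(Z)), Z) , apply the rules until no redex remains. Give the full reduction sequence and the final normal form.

Answer: normal form = S^8(Z)  (in 14 steps)

Working:
  start: add(add(S^4(Z), S^4(Z)), Z)
  →1  add(S(add(SSSZ, S^4(Z))), Z)
  →2  S(add(add(SSSZ, S^4(Z)), Z))
  →3  S(add(S(add(SSZ, S^4(Z))), Z))
  →4  S(S(add(add(SSZ, S^4(Z)), Z)))
  →5  S(S(add(S(add(SZ, S^4(Z))), Z)))
  →6  S(S(S(add(add(SZ, S^4(Z)), Z))))
  →7  S(S(S(add(S(add(Z, S^4(Z))), Z))))
  →8  S(S(S(S(add(add(Z, S^4(Z)), Z)))))
  →9  S(S(S(S(add(S^4(Z), Z)))))
  →10  S(S(S(S(S(add(SSSZ, Z))))))
  →11  S(S(S(S(S(S(add(SSZ, Z)))))))
  →12  S(S(S(S(S(S(S(add(SZ, Z))))))))
  →13  S(S(S(S(S(S(S(S(add(Z, Z)))))))))
  →14  S^8(Z)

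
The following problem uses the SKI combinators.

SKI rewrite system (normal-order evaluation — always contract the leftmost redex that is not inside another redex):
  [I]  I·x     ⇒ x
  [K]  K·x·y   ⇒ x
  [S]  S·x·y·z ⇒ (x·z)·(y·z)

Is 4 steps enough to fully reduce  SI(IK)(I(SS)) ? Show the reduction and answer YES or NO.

  start: SI(IK)(I(SS))
  step 1: I(I(SS))(IK(I(SS)))
  step 2: I(SS)(IK(I(SS)))
  step 3: SS(IK(I(SS)))
  step 4: SS(K(I(SS)))

Answer: NO — after 4 steps the term is SS(K(I(SS))), not yet normal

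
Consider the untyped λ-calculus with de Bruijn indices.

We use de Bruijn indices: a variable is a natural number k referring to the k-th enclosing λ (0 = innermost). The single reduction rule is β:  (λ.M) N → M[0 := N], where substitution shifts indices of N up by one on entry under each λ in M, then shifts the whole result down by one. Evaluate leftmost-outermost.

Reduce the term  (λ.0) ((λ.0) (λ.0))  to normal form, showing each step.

Answer: normal form = λ.0  (in 2 steps)

Derivation:
  start: (λ.0) ((λ.0) (λ.0))
  [1] (λ.0) (λ.0)
  [2] λ.0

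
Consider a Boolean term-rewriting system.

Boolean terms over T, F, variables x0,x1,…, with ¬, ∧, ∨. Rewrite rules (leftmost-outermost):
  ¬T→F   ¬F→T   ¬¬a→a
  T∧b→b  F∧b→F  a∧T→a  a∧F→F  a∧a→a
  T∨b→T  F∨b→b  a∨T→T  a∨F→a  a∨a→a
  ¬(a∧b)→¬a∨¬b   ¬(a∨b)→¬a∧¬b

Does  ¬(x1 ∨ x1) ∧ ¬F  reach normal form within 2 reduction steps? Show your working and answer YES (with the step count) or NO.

Answer: NO — after 2 steps the term is ¬x1 ∧ ¬F, not yet normal

Working:
  start: ¬(x1 ∨ x1) ∧ ¬F
  →1  (¬x1 ∧ ¬x1) ∧ ¬F
  →2  ¬x1 ∧ ¬F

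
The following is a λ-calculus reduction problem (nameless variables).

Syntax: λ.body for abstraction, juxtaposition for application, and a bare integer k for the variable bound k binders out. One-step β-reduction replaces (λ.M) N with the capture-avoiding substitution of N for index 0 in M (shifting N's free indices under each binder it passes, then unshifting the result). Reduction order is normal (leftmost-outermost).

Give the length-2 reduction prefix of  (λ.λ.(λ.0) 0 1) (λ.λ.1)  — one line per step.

Answer: after 2 steps: λ.0 (λ.λ.1)

Reduction:
  start: (λ.λ.(λ.0) 0 1) (λ.λ.1)
  step 1: λ.(λ.0) 0 (λ.λ.1)
  step 2: λ.0 (λ.λ.1)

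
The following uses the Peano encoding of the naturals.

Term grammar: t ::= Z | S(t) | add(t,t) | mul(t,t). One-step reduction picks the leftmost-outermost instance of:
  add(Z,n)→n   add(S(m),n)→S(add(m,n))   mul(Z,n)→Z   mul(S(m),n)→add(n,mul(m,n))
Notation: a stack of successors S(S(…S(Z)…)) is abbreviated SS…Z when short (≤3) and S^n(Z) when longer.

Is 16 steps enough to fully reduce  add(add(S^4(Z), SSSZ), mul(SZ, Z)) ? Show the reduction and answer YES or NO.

  start: add(add(S^4(Z), SSSZ), mul(SZ, Z))
  →1  add(S(add(SSSZ, SSSZ)), mul(SZ, Z))
  →2  S(add(add(SSSZ, SSSZ), mul(SZ, Z)))
  →3  S(add(S(add(SSZ, SSSZ)), mul(SZ, Z)))
  →4  S(S(add(add(SSZ, SSSZ), mul(SZ, Z))))
  →5  S(S(add(S(add(SZ, SSSZ)), mul(SZ, Z))))
  →6  S(S(S(add(add(SZ, SSSZ), mul(SZ, Z)))))
  →7  S(S(S(add(S(add(Z, SSSZ)), mul(SZ, Z)))))
  →8  S(S(S(S(add(add(Z, SSSZ), mul(SZ, Z))))))
  →9  S(S(S(S(add(SSSZ, mul(SZ, Z))))))
  →10  S(S(S(S(S(add(SSZ, mul(SZ, Z)))))))
  →11  S(S(S(S(S(S(add(SZ, mul(SZ, Z))))))))
  →12  S(S(S(S(S(S(S(add(Z, mul(SZ, Z)))))))))
  →13  S(S(S(S(S(S(S(mul(SZ, Z))))))))
  →14  S(S(S(S(S(S(S(add(Z, mul(Z, Z)))))))))
  →15  S(S(S(S(S(S(S(mul(Z, Z))))))))
  →16  S^7(Z)

Answer: YES — reaches normal form S^7(Z) in 16 ≤ 16 steps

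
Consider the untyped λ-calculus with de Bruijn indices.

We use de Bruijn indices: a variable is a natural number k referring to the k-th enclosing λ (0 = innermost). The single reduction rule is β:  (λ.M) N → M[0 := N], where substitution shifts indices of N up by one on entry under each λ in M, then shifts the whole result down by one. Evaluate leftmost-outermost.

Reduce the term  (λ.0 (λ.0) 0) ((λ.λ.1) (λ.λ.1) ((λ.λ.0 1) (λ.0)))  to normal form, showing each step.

  start: (λ.0 (λ.0) 0) ((λ.λ.1) (λ.λ.1) ((λ.λ.0 1) (λ.0)))
  [1] (λ.λ.1) (λ.λ.1) ((λ.λ.0 1) (λ.0)) (λ.0) ((λ.λ.1) (λ.λ.1) ((λ.λ.0 1) (λ.0)))
  [2] (λ.λ.λ.1) ((λ.λ.0 1) (λ.0)) (λ.0) ((λ.λ.1) (λ.λ.1) ((λ.λ.0 1) (λ.0)))
  [3] (λ.λ.1) (λ.0) ((λ.λ.1) (λ.λ.1) ((λ.λ.0 1) (λ.0)))
  [4] (λ.λ.0) ((λ.λ.1) (λ.λ.1) ((λ.λ.0 1) (λ.0)))
  [5] λ.0

Answer: normal form = λ.0  (in 5 steps)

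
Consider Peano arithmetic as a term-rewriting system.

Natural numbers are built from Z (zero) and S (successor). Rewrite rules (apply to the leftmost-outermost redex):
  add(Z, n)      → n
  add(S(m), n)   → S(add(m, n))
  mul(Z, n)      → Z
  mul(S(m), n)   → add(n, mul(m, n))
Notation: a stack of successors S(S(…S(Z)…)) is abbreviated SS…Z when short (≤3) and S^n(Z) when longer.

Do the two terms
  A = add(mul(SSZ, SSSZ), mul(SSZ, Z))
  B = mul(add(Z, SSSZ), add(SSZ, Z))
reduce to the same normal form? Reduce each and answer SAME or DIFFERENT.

Term A:
  start: add(mul(SSZ, SSSZ), mul(SSZ, Z))
  [1] add(add(SSSZ, mul(SZ, SSSZ)), mul(SSZ, Z))
  [2] add(S(add(SSZ, mul(SZ, SSSZ))), mul(SSZ, Z))
  [3] S(add(add(SSZ, mul(SZ, SSSZ)), mul(SSZ, Z)))
  [4] S(add(S(add(SZ, mul(SZ, SSSZ))), mul(SSZ, Z)))
  [5] S(S(add(add(SZ, mul(SZ, SSSZ)), mul(SSZ, Z))))
  [6] S(S(add(S(add(Z, mul(SZ, SSSZ))), mul(SSZ, Z))))
  [7] S(S(S(add(add(Z, mul(SZ, SSSZ)), mul(SSZ, Z)))))
  [8] S(S(S(add(mul(SZ, SSSZ), mul(SSZ, Z)))))
  [9] S(S(S(add(add(SSSZ, mul(Z, SSSZ)), mul(SSZ, Z)))))
  [10] S(S(S(add(S(add(SSZ, mul(Z, SSSZ))), mul(SSZ, Z)))))
  [11] S(S(S(S(add(add(SSZ, mul(Z, SSSZ)), mul(SSZ, Z))))))
  [12] S(S(S(S(add(S(add(SZ, mul(Z, SSSZ))), mul(SSZ, Z))))))
  [13] S(S(S(S(S(add(add(SZ, mul(Z, SSSZ)), mul(SSZ, Z)))))))
  [14] S(S(S(S(S(add(S(add(Z, mul(Z, SSSZ))), mul(SSZ, Z)))))))
  [15] S(S(S(S(S(S(add(add(Z, mul(Z, SSSZ)), mul(SSZ, Z))))))))
  [16] S(S(S(S(S(S(add(mul(Z, SSSZ), mul(SSZ, Z))))))))
  [17] S(S(S(S(S(S(add(Z, mul(SSZ, Z))))))))
  [18] S(S(S(S(S(S(mul(SSZ, Z)))))))
  [19] S(S(S(S(S(S(add(Z, mul(SZ, Z))))))))
  [20] S(S(S(S(S(S(mul(SZ, Z)))))))
  [21] S(S(S(S(S(S(add(Z, mul(Z, Z))))))))
  [22] S(S(S(S(S(S(mul(Z, Z)))))))
  [23] S^6(Z)

Term B:
  start: mul(add(Z, SSSZ), add(SSZ, Z))
  [1] mul(SSSZ, add(SSZ, Z))
  [2] add(add(SSZ, Z), mul(SSZ, add(SSZ, Z)))
  [3] add(S(add(SZ, Z)), mul(SSZ, add(SSZ, Z)))
  [4] S(add(add(SZ, Z), mul(SSZ, add(SSZ, Z))))
  [5] S(add(S(add(Z, Z)), mul(SSZ, add(SSZ, Z))))
  [6] S(S(add(add(Z, Z), mul(SSZ, add(SSZ, Z)))))
  [7] S(S(add(Z, mul(SSZ, add(SSZ, Z)))))
  [8] S(S(mul(SSZ, add(SSZ, Z))))
  [9] S(S(add(add(SSZ, Z), mul(SZ, add(SSZ, Z)))))
  [10] S(S(add(S(add(SZ, Z)), mul(SZ, add(SSZ, Z)))))
  [11] S(S(S(add(add(SZ, Z), mul(SZ, add(SSZ, Z))))))
  [12] S(S(S(add(S(add(Z, Z)), mul(SZ, add(SSZ, Z))))))
  [13] S(S(S(S(add(add(Z, Z), mul(SZ, add(SSZ, Z)))))))
  [14] S(S(S(S(add(Z, mul(SZ, add(SSZ, Z)))))))
  [15] S(S(S(S(mul(SZ, add(SSZ, Z))))))
  [16] S(S(S(S(add(add(SSZ, Z), mul(Z, add(SSZ, Z)))))))
  [17] S(S(S(S(add(S(add(SZ, Z)), mul(Z, add(SSZ, Z)))))))
  [18] S(S(S(S(S(add(add(SZ, Z), mul(Z, add(SSZ, Z))))))))
  [19] S(S(S(S(S(add(S(add(Z, Z)), mul(Z, add(SSZ, Z))))))))
  [20] S(S(S(S(S(S(add(add(Z, Z), mul(Z, add(SSZ, Z)))))))))
  [21] S(S(S(S(S(S(add(Z, mul(Z, add(SSZ, Z)))))))))
  [22] S(S(S(S(S(S(mul(Z, add(SSZ, Z))))))))
  [23] S^6(Z)

Answer: SAME — A ⇓ S^6(Z), B ⇓ S^6(Z)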